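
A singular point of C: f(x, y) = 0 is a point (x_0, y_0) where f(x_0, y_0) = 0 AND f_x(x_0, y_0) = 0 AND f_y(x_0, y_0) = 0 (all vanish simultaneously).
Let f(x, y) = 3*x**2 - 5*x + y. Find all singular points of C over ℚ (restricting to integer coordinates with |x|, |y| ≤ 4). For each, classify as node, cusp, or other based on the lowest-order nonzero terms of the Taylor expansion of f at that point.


No singular points in the scanned grid; C is smooth there.

Compute partial derivatives:
  f_x = 6*x - 5.
  f_y = 1.
f_y = 1 is a nonzero constant, so f_y never vanishes: no point (x, y) can satisfy f = f_x = f_y = 0. In particular no (x, y) ∈ {−4, ..., 4}² is singular; the curve is smooth.


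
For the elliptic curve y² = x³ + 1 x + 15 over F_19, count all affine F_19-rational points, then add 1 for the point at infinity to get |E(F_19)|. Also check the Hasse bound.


Affine points = {(1, 6), (1, 13), (2, 5), (2, 14), (3, 8), (3, 11), (4, 8), (4, 11), (6, 3), (6, 16), (7, 2), (7, 17), (12, 8), (12, 11), (15, 2), (15, 17), (16, 2), (16, 17), (17, 9), (17, 10)}; affine count = 20; |E(F_19)| = 21.

Discriminant check: Δ ∝ 4a³ + 27b² = 4·1³ + 27·15² = 4·1 + 27·225 ≡ 18 (mod 19). Nonzero ⇒ E is nonsingular.
For each x ∈ F_19, compute rhs = x³ + 1·x + 15 mod 19, then count y ∈ F_19 with y² ≡ rhs.
  x = 0: rhs = 15, matching y values: none (0 points).
  x = 1: rhs = 17, matching y values: 6, 13 (2 points).
  x = 2: rhs = 6, matching y values: 5, 14 (2 points).
  x = 3: rhs = 7, matching y values: 8, 11 (2 points).
  x = 4: rhs = 7, matching y values: 8, 11 (2 points).
  x = 5: rhs = 12, matching y values: none (0 points).
  x = 6: rhs = 9, matching y values: 3, 16 (2 points).
  x = 7: rhs = 4, matching y values: 2, 17 (2 points).
  x = 8: rhs = 3, matching y values: none (0 points).
  x = 9: rhs = 12, matching y values: none (0 points).
  x = 10: rhs = 18, matching y values: none (0 points).
  x = 11: rhs = 8, matching y values: none (0 points).
  x = 12: rhs = 7, matching y values: 8, 11 (2 points).
  x = 13: rhs = 2, matching y values: none (0 points).
  x = 14: rhs = 18, matching y values: none (0 points).
  x = 15: rhs = 4, matching y values: 2, 17 (2 points).
  x = 16: rhs = 4, matching y values: 2, 17 (2 points).
  x = 17: rhs = 5, matching y values: 9, 10 (2 points).
  x = 18: rhs = 13, matching y values: none (0 points).
Total affine count: 20.
Full point count |E(F_19)| = 20 + 1 = 21.
Hasse bound: |21 − (19+1)| = |1| = 1 ≤ 2√19 ≈ 8.7178 ✓.


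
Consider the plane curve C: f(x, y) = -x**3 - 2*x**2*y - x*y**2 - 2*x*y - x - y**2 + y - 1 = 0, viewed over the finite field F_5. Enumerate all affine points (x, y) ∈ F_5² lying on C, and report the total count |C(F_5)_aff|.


Affine F_5-points: {(1, 3), (2, 1), (2, 2), (4, 4)}; count = 4.

For each of the 25 pairs (x, y) ∈ F_5², evaluate f(x, y) mod 5. Record the zeros.
  x = 0: [0↦4, 1↦4, 2↦2, 3↦3, 4↦2]  zeros at y ∈ ∅
  x = 1: [0↦2, 1↦2, 2↦3, 3↦0, 4↦3]  zeros at y ∈ {3}
  x = 2: [0↦4, 1↦0, 2↦0, 3↦4, 4↦2]  zeros at y ∈ {1, 2}
  x = 3: [0↦4, 1↦2, 2↦2, 3↦4, 4↦3]  zeros at y ∈ ∅
  x = 4: [0↦1, 1↦2, 2↦3, 3↦4, 4↦0]  zeros at y ∈ {4}
Collecting zeros: affine points = {(1, 3), (2, 1), (2, 2), (4, 4)}.
Total count |C(F_5)_aff| = 4.


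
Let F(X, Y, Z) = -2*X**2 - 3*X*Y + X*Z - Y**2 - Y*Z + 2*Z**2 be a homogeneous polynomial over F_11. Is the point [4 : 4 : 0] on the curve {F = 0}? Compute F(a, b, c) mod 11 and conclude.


F(4,4,0) ≡ 3 (mod 11); P is NOT on the curve.

Evaluate F(4, 4, 0) term-by-term (mod 11).
  -2*X**2 ↦ -2·16·1·1 = -32
  -3*X*Y ↦ -3·4·4·1 = -48
  X*Z ↦ 1·4·1·0 = 0
  -Y**2 ↦ -1·1·16·1 = -16
  -Y*Z ↦ -1·1·4·0 = 0
  2*Z**2 ↦ 2·1·1·0 = 0
Sum: F(4, 4, 0) = (-32) + (-48) + (0) + (-16) + (0) + (0) = -96.
Reducing mod 11: -96 ≡ 3 (mod 11).
Since F(a, b, c) ≡ 3 ≠ 0 (mod 11), P does NOT lie on the curve.


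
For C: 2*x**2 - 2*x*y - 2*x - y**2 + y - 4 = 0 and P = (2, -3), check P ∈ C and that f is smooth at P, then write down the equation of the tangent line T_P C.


Tangent line at P: 12*x + 3*y - 15 = 0.

Step 1: f(2, -3) = 0, so P lies on C.
Step 2: partial derivatives
  f_x(x, y) = 4*x - 2*y - 2, f_y(x, y) = -2*x - 2*y + 1.
  f_x(P) = 12, f_y(P) = 3 (gradient nonzero, so P is smooth).
Step 3: tangent line at P: 12·(x − 2) + 3·(y − -3) = 0.
Expanding: 12*x + 3*y - 15 = 0.


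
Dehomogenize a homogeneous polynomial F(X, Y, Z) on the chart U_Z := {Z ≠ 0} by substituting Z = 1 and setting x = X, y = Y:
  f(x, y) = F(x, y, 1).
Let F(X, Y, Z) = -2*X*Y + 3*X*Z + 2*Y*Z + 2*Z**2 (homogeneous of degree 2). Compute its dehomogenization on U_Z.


f(x, y) = -2*x*y + 3*x + 2*y + 2

On U_Z we set Z = 1. Each monomial c·X^i·Y^j·Z^k in F becomes c·x^i·y^j·1^k = c·x^i·y^j.
Substituting Z = 1: F(X, Y, 1) = -2*x*y + 3*x + 2*y + 2.
Note: deg(f) ≤ deg(F) = 2; strict inequality happens when F is divisible by Z (lost terms).


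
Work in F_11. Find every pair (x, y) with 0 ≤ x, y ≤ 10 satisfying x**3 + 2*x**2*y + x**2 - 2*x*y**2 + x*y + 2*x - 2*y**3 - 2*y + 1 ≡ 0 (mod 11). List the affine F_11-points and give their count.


Affine F_11-points: {(1, 9), (2, 4), (2, 8), (5, 3), (6, 6), (7, 0), (8, 2), (9, 4), (10, 2)}; count = 9.

For each of the 121 pairs (x, y) ∈ F_11², evaluate f(x, y) mod 11. Record the zeros.
  x = 0: [0↦1, 1↦8, 2↦3, 3↦7, 4↦8, 5↦5, 6↦8, 7↦5, 8↦6, 9↦10, 10↦5]  zeros at y ∈ ∅
  x = 1: [0↦5, 1↦2, 2↦5, 3↦2, 4↦3, 5↦7, 6↦2, 7↦9, 8↦5, 9↦0, 10↦4]  zeros at y ∈ {9}
  x = 2: [0↦6, 1↦8, 2↦1, 3↦6, 4↦0, 5↦4, 6↦6, 7↦5, 8↦0, 9↦1, 10↦7]  zeros at y ∈ {4, 8}
  x = 3: [0↦10, 1↦10, 2↦8, 3↦3, 4↦5, 5↦2, 6↦4, 7↦10, 8↦8, 9↦8, 10↦9]  zeros at y ∈ ∅
  x = 4: [0↦1, 1↦3, 2↦10, 3↦10, 4↦2, 5↦7, 6↦2, 7↦8, 8↦2, 9↦5, 10↦5]  zeros at y ∈ ∅
  x = 5: [0↦7, 1↦4, 2↦2, 3↦0, 4↦8, 5↦3, 6↦6, 7↦5, 8↦10, 9↦9, 10↦1]  zeros at y ∈ {3}
  x = 6: [0↦1, 1↦8, 2↦1, 3↦1, 4↦7, 5↦7, 6↦0, 7↦7, 8↦5, 9↦4, 10↦3]  zeros at y ∈ {6}
  x = 7: [0↦0, 1↦10, 2↦2, 3↦8, 4↦5, 5↦3, 6↦1, 7↦9, 8↦4, 9↦7, 10↦6]  zeros at y ∈ {0}
  x = 8: [0↦10, 1↦5, 2↦0, 3↦5, 4↦8, 5↦8, 6↦4, 7↦6, 8↦2, 9↦2, 10↦5]  zeros at y ∈ {2}
  x = 9: [0↦4, 1↦10, 2↦1, 3↦9, 4↦0, 5↦6, 6↦4, 7↦4, 8↦5, 9↦6, 10↦6]  zeros at y ∈ {4}
  x = 10: [0↦10, 1↦9, 2↦0, 3↦4, 4↦9, 5↦3, 6↦7, 7↦9, 8↦8, 9↦3, 10↦4]  zeros at y ∈ {2}
Collecting zeros: affine points = {(1, 9), (2, 4), (2, 8), (5, 3), (6, 6), (7, 0), (8, 2), (9, 4), (10, 2)}.
Total count |C(F_11)_aff| = 9.


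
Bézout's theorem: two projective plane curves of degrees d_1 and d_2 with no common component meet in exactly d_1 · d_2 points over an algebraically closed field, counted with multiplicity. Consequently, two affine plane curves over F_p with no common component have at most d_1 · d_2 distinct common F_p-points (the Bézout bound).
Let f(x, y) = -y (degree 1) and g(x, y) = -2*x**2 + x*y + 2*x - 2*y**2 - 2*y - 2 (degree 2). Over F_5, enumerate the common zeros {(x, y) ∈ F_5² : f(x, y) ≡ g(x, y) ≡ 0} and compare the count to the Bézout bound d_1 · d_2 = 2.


Common zeros: ∅; count = 0; Bézout bound = 2.

deg(f) = 1, deg(g) = 2, so Bézout bound = 2.
Scan x ∈ F_5. For each x, list the y ∈ F_5 with f(x, y) ≡ 0 and those with g(x, y) ≡ 0 (mod 5); the common zeros in that column are the intersection.
  x = 0: f ≡ 0 at y ∈ {0}; g ≡ 0 at y ∈ ∅; common: ∅.
  x = 1: f ≡ 0 at y ∈ {0}; g ≡ 0 at y ∈ {1}; common: ∅.
  x = 2: f ≡ 0 at y ∈ {0}; g ≡ 0 at y ∈ ∅; common: ∅.
  x = 3: f ≡ 0 at y ∈ {0}; g ≡ 0 at y ∈ {1, 2}; common: ∅.
  x = 4: f ≡ 0 at y ∈ {0}; g ≡ 0 at y ∈ {2, 4}; common: ∅.
Collecting: common zeros = ∅, so the count is 0.
Comparison with the Bézout bound: 0 ≤ 2 = deg(f)·deg(g), as expected for curves with no common component (the affine F_5-count falls short of the bound because intersections may lie at infinity, over extension fields, or carry multiplicity).


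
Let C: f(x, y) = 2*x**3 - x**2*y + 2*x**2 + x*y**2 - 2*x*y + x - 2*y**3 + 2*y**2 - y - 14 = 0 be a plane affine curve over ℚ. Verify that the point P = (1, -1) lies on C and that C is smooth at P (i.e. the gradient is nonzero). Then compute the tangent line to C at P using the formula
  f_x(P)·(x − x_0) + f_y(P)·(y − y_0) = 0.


Tangent line at P: 16*x - 16*y - 32 = 0.

Step 1: f(1, -1) = 0, so P lies on C.
Step 2: partial derivatives
  f_x(x, y) = 6*x**2 - 2*x*y + 4*x + y**2 - 2*y + 1, f_y(x, y) = -x**2 + 2*x*y - 2*x - 6*y**2 + 4*y - 1.
  f_x(P) = 16, f_y(P) = -16 (gradient nonzero, so P is smooth).
Step 3: tangent line at P: 16·(x − 1) + -16·(y − -1) = 0.
Expanding: 16*x - 16*y - 32 = 0.


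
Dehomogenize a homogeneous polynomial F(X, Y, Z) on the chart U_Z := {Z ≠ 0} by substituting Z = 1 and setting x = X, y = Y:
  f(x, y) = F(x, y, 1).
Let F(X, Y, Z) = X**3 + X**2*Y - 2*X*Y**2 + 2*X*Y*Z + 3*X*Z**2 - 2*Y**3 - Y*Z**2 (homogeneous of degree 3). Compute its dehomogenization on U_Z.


f(x, y) = x**3 + x**2*y - 2*x*y**2 + 2*x*y + 3*x - 2*y**3 - y

On U_Z we set Z = 1. Each monomial c·X^i·Y^j·Z^k in F becomes c·x^i·y^j·1^k = c·x^i·y^j.
Substituting Z = 1: F(X, Y, 1) = x**3 + x**2*y - 2*x*y**2 + 2*x*y + 3*x - 2*y**3 - y.
Note: deg(f) ≤ deg(F) = 3; strict inequality happens when F is divisible by Z (lost terms).


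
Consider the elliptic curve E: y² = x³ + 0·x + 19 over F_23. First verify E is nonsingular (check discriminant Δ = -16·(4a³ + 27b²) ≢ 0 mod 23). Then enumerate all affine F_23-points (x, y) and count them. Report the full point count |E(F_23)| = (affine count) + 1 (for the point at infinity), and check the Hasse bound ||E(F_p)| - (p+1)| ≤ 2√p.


Affine points = {(2, 2), (2, 21), (3, 0), (5, 11), (5, 12), (8, 5), (8, 18), (9, 9), (9, 14), (11, 4), (11, 19), (13, 10), (13, 13), (14, 7), (14, 16), (15, 6), (15, 17), (18, 3), (18, 20), (19, 1), (19, 22), (22, 8), (22, 15)}; affine count = 23; |E(F_23)| = 24.

Discriminant check: Δ ∝ 4a³ + 27b² = 4·0³ + 27·19² = 4·0 + 27·361 ≡ 18 (mod 23). Nonzero ⇒ E is nonsingular.
For each x ∈ F_23, compute rhs = x³ + 0·x + 19 mod 23, then count y ∈ F_23 with y² ≡ rhs.
  x = 0: rhs = 19, matching y values: none (0 points).
  x = 1: rhs = 20, matching y values: none (0 points).
  x = 2: rhs = 4, matching y values: 2, 21 (2 points).
  x = 3: rhs = 0, matching y values: 0 (1 points).
  x = 4: rhs = 14, matching y values: none (0 points).
  x = 5: rhs = 6, matching y values: 11, 12 (2 points).
  x = 6: rhs = 5, matching y values: none (0 points).
  x = 7: rhs = 17, matching y values: none (0 points).
  x = 8: rhs = 2, matching y values: 5, 18 (2 points).
  x = 9: rhs = 12, matching y values: 9, 14 (2 points).
  x = 10: rhs = 7, matching y values: none (0 points).
  x = 11: rhs = 16, matching y values: 4, 19 (2 points).
  x = 12: rhs = 22, matching y values: none (0 points).
  x = 13: rhs = 8, matching y values: 10, 13 (2 points).
  x = 14: rhs = 3, matching y values: 7, 16 (2 points).
  x = 15: rhs = 13, matching y values: 6, 17 (2 points).
  x = 16: rhs = 21, matching y values: none (0 points).
  x = 17: rhs = 10, matching y values: none (0 points).
  x = 18: rhs = 9, matching y values: 3, 20 (2 points).
  x = 19: rhs = 1, matching y values: 1, 22 (2 points).
  x = 20: rhs = 15, matching y values: none (0 points).
  x = 21: rhs = 11, matching y values: none (0 points).
  x = 22: rhs = 18, matching y values: 8, 15 (2 points).
Total affine count: 23.
Full point count |E(F_23)| = 23 + 1 = 24.
Hasse bound: |24 − (23+1)| = |0| = 0 ≤ 2√23 ≈ 9.5917 ✓.


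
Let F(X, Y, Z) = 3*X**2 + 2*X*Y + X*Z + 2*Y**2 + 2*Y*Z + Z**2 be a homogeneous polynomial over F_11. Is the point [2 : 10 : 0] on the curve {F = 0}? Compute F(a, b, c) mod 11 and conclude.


F(2,10,0) ≡ 10 (mod 11); P is NOT on the curve.

Evaluate F(2, 10, 0) term-by-term (mod 11).
  3*X**2 ↦ 3·4·1·1 = 12
  2*X*Y ↦ 2·2·10·1 = 40
  X*Z ↦ 1·2·1·0 = 0
  2*Y**2 ↦ 2·1·100·1 = 200
  2*Y*Z ↦ 2·1·10·0 = 0
  Z**2 ↦ 1·1·1·0 = 0
Sum: F(2, 10, 0) = (12) + (40) + (0) + (200) + (0) + (0) = 252.
Reducing mod 11: 252 ≡ 10 (mod 11).
Since F(a, b, c) ≡ 10 ≠ 0 (mod 11), P does NOT lie on the curve.


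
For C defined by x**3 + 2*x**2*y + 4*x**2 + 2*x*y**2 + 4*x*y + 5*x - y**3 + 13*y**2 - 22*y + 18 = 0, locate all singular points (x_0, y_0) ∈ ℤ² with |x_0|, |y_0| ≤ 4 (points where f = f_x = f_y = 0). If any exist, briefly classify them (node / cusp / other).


Singular points: {(-3, 2)}; classification: node.

Compute partial derivatives:
  f_x = 3*x**2 + 4*x*y + 8*x + 2*y**2 + 4*y + 5.
  f_y = 2*x**2 + 4*x*y + 4*x - 3*y**2 + 26*y - 22.
Scan x_0 ∈ {−4, ..., 4}. For each x_0, f_y(x_0, y) is a polynomial in y; find its integer roots y ∈ {−4, ..., 4}, then test f_x and f at those candidates.
  x = -4: f_y(-4, y) = -3*y**2 + 10*y - 6; no integer root y with |y| ≤ 4.
  x = -3: f_y(-3, y) = -3*y**2 + 14*y - 16; vanishes at y ∈ {2}. (-3, 2): f_x = 0, f = 0 — SINGULAR.
  x = -2: f_y(-2, y) = -3*y**2 + 18*y - 22; no integer root y with |y| ≤ 4.
  x = -1: f_y(-1, y) = -3*y**2 + 22*y - 24; no integer root y with |y| ≤ 4.
  x = 0: f_y(0, y) = -3*y**2 + 26*y - 22; no integer root y with |y| ≤ 4.
  x = 1: f_y(1, y) = -3*y**2 + 30*y - 16; no integer root y with |y| ≤ 4.
  x = 2: f_y(2, y) = -3*y**2 + 34*y - 6; no integer root y with |y| ≤ 4.
  x = 3: f_y(3, y) = -3*y**2 + 38*y + 8; no integer root y with |y| ≤ 4.
  x = 4: f_y(4, y) = -3*y**2 + 42*y + 26; no integer root y with |y| ≤ 4.
Only singular point on the grid: (-3, 2).
Classify: substitute x = -3 + u, y = 2 + v and expand: f = u**3 + 2*u**2*v - u**2 + 2*u*v**2 - v**3 + v**2.
No constant or linear terms (consistent with a singular point). Quadratic part: -u**2 + v**2. Cubic part: u**3 + 2*u**2*v + 2*u*v**2 - v**3.
The quadratic part v**2 - u**2 = (v − u)(v + u) splits into two distinct linear factors, so there are two distinct tangent lines y − 2 = ±(x − -3) — this is a node (ordinary double point).
Classification: node.


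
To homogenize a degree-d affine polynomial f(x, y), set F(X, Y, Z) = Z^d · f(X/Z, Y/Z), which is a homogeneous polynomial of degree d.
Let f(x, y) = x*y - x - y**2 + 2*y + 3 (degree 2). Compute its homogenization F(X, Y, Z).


F(X, Y, Z) = X*Y - X*Z - Y**2 + 2*Y*Z + 3*Z**2

deg(f) = 2.
Substitute x = X/Z, y = Y/Z into f, then multiply by Z^2.
  monomial 1·x^1·y^1 ↦ 1·X^1·Y^1·Z^0.
  monomial -1·x^1·y^0 ↦ -1·X^1·Y^0·Z^1.
  monomial -1·x^0·y^2 ↦ -1·X^0·Y^2·Z^0.
  monomial 2·x^0·y^1 ↦ 2·X^0·Y^1·Z^1.
  monomial 3·x^0·y^0 ↦ 3·X^0·Y^0·Z^2.
Collecting: F(X, Y, Z) = X*Y - X*Z - Y**2 + 2*Y*Z + 3*Z**2.


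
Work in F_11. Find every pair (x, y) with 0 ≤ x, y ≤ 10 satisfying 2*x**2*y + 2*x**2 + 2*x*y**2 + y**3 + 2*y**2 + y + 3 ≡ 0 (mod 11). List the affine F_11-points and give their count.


Affine F_11-points: {(0, 6), (0, 7), (1, 3), (2, 0), (2, 8), (3, 2), (4, 10), (5, 3), (8, 8), (9, 0), (9, 6), (9, 7)}; count = 12.

For each of the 121 pairs (x, y) ∈ F_11², evaluate f(x, y) mod 11. Record the zeros.
  x = 0: [0↦3, 1↦7, 2↦10, 3↦7, 4↦4, 5↦7, 6↦0, 7↦0, 8↦2, 9↦1, 10↦3]  zeros at y ∈ {6, 7}
  x = 1: [0↦5, 1↦2, 2↦2, 3↦0, 4↦2, 5↦3, 6↦9, 7↦4, 8↦5, 9↦7, 10↦5]  zeros at y ∈ {3}
  x = 2: [0↦0, 1↦5, 2↦6, 3↦9, 4↦9, 5↦1, 6↦2, 7↦7, 8↦0, 9↦9, 10↦7]  zeros at y ∈ {0, 8}
  x = 3: [0↦10, 1↦5, 2↦0, 3↦1, 4↦3, 5↦1, 6↦1, 7↦9, 8↦9, 9↦7, 10↦9]  zeros at y ∈ {2}
  x = 4: [0↦2, 1↦2, 2↦6, 3↦9, 4↦6, 5↦3, 6↦6, 7↦10, 8↦10, 9↦1, 10↦0]  zeros at y ∈ {10}
  x = 5: [0↦9, 1↦7, 2↦2, 3↦0, 4↦7, 5↦7, 6↦6, 7↦10, 8↦3, 9↦2, 10↦2]  zeros at y ∈ {3}
  x = 6: [0↦9, 1↦9, 2↦10, 3↦7, 4↦6, 5↦2, 6↦1, 7↦9, 8↦10, 9↦10, 10↦4]  zeros at y ∈ ∅
  x = 7: [0↦2, 1↦8, 2↦8, 3↦8, 4↦3, 5↦10, 6↦2, 7↦7, 8↦9, 9↦3, 10↦6]  zeros at y ∈ ∅
  x = 8: [0↦10, 1↦4, 2↦7, 3↦3, 4↦9, 5↦9, 6↦9, 7↦4, 8↦0, 9↦3, 10↦8]  zeros at y ∈ {8}
  x = 9: [0↦0, 1↦8, 2↦7, 3↦3, 4↦2, 5↦10, 6↦0, 7↦0, 8↦5, 9↦10, 10↦10]  zeros at y ∈ {0, 6, 7}
  x = 10: [0↦5, 1↦9, 2↦8, 3↦8, 4↦4, 5↦2, 6↦8, 7↦6, 8↦2, 9↦2, 10↦1]  zeros at y ∈ ∅
Collecting zeros: affine points = {(0, 6), (0, 7), (1, 3), (2, 0), (2, 8), (3, 2), (4, 10), (5, 3), (8, 8), (9, 0), (9, 6), (9, 7)}.
Total count |C(F_11)_aff| = 12.


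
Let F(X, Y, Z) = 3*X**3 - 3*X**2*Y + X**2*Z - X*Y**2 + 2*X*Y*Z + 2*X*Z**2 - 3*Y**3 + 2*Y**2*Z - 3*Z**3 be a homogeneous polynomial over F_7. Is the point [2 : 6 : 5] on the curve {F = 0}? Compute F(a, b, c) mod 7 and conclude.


F(2,6,5) ≡ 3 (mod 7); P is NOT on the curve.

Evaluate F(2, 6, 5) term-by-term (mod 7).
  3*X**3 ↦ 3·8·1·1 = 24
  -3*X**2*Y ↦ -3·4·6·1 = -72
  X**2*Z ↦ 1·4·1·5 = 20
  -X*Y**2 ↦ -1·2·36·1 = -72
  2*X*Y*Z ↦ 2·2·6·5 = 120
  2*X*Z**2 ↦ 2·2·1·25 = 100
  -3*Y**3 ↦ -3·1·216·1 = -648
  2*Y**2*Z ↦ 2·1·36·5 = 360
  -3*Z**3 ↦ -3·1·1·125 = -375
Sum: F(2, 6, 5) = (24) + (-72) + (20) + (-72) + (120) + (100) + (-648) + (360) + (-375) = -543.
Reducing mod 7: -543 ≡ 3 (mod 7).
Since F(a, b, c) ≡ 3 ≠ 0 (mod 7), P does NOT lie on the curve.


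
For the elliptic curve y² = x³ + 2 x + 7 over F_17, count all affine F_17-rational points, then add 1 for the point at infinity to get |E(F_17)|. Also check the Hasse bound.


Affine points = {(2, 6), (2, 11), (8, 5), (8, 12), (11, 0), (12, 5), (12, 12), (14, 5), (14, 12), (16, 2), (16, 15)}; affine count = 11; |E(F_17)| = 12.

Discriminant check: Δ ∝ 4a³ + 27b² = 4·2³ + 27·7² = 4·8 + 27·49 ≡ 12 (mod 17). Nonzero ⇒ E is nonsingular.
For each x ∈ F_17, compute rhs = x³ + 2·x + 7 mod 17, then count y ∈ F_17 with y² ≡ rhs.
  x = 0: rhs = 7, matching y values: none (0 points).
  x = 1: rhs = 10, matching y values: none (0 points).
  x = 2: rhs = 2, matching y values: 6, 11 (2 points).
  x = 3: rhs = 6, matching y values: none (0 points).
  x = 4: rhs = 11, matching y values: none (0 points).
  x = 5: rhs = 6, matching y values: none (0 points).
  x = 6: rhs = 14, matching y values: none (0 points).
  x = 7: rhs = 7, matching y values: none (0 points).
  x = 8: rhs = 8, matching y values: 5, 12 (2 points).
  x = 9: rhs = 6, matching y values: none (0 points).
  x = 10: rhs = 7, matching y values: none (0 points).
  x = 11: rhs = 0, matching y values: 0 (1 points).
  x = 12: rhs = 8, matching y values: 5, 12 (2 points).
  x = 13: rhs = 3, matching y values: none (0 points).
  x = 14: rhs = 8, matching y values: 5, 12 (2 points).
  x = 15: rhs = 12, matching y values: none (0 points).
  x = 16: rhs = 4, matching y values: 2, 15 (2 points).
Total affine count: 11.
Full point count |E(F_17)| = 11 + 1 = 12.
Hasse bound: |12 − (17+1)| = |-6| = 6 ≤ 2√17 ≈ 8.2462 ✓.


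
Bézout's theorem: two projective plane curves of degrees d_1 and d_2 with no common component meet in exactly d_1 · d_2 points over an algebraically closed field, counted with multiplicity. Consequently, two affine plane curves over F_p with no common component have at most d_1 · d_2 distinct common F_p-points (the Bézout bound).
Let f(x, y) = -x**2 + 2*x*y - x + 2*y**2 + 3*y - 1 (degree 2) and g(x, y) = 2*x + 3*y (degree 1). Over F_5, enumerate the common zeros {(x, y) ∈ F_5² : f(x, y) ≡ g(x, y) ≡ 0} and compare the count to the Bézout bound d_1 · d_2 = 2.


Common zeros: {(2, 2), (4, 4)}; count = 2; Bézout bound = 2.

deg(f) = 2, deg(g) = 1, so Bézout bound = 2.
Scan x ∈ F_5. For each x, list the y ∈ F_5 with f(x, y) ≡ 0 and those with g(x, y) ≡ 0 (mod 5); the common zeros in that column are the intersection.
  x = 0: f ≡ 0 at y ∈ ∅; g ≡ 0 at y ∈ {0}; common: ∅.
  x = 1: f ≡ 0 at y ∈ {2, 3}; g ≡ 0 at y ∈ {1}; common: ∅.
  x = 2: f ≡ 0 at y ∈ {2}; g ≡ 0 at y ∈ {2}; common: {2}.
  x = 3: f ≡ 0 at y ∈ {4}; g ≡ 0 at y ∈ {3}; common: ∅.
  x = 4: f ≡ 0 at y ∈ {3, 4}; g ≡ 0 at y ∈ {4}; common: {4}.
Collecting: common zeros = {(2, 2), (4, 4)}, so the count is 2.
Comparison with the Bézout bound: 2 ≤ 2 = deg(f)·deg(g), as expected for curves with no common component (the bound is attained).


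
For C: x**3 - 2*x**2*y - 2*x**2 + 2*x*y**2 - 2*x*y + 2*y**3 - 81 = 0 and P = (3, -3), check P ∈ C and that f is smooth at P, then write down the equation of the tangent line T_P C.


Tangent line at P: 75*x - 6*y - 243 = 0.

Step 1: f(3, -3) = 0, so P lies on C.
Step 2: partial derivatives
  f_x(x, y) = 3*x**2 - 4*x*y - 4*x + 2*y**2 - 2*y, f_y(x, y) = -2*x**2 + 4*x*y - 2*x + 6*y**2.
  f_x(P) = 75, f_y(P) = -6 (gradient nonzero, so P is smooth).
Step 3: tangent line at P: 75·(x − 3) + -6·(y − -3) = 0.
Expanding: 75*x - 6*y - 243 = 0.


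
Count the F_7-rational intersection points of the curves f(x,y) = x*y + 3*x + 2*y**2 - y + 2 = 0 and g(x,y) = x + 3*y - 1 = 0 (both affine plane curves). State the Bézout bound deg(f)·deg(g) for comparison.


Common zeros: ∅; count = 0; Bézout bound = 2.

deg(f) = 2, deg(g) = 1, so Bézout bound = 2.
Scan x ∈ F_7. For each x, list the y ∈ F_7 with f(x, y) ≡ 0 and those with g(x, y) ≡ 0 (mod 7); the common zeros in that column are the intersection.
  x = 0: f ≡ 0 at y ∈ ∅; g ≡ 0 at y ∈ {5}; common: ∅.
  x = 1: f ≡ 0 at y ∈ {1, 6}; g ≡ 0 at y ∈ {0}; common: ∅.
  x = 2: f ≡ 0 at y ∈ {5}; g ≡ 0 at y ∈ {2}; common: ∅.
  x = 3: f ≡ 0 at y ∈ {3}; g ≡ 0 at y ∈ {4}; common: ∅.
  x = 4: f ≡ 0 at y ∈ {0, 2}; g ≡ 0 at y ∈ {6}; common: ∅.
  x = 5: f ≡ 0 at y ∈ ∅; g ≡ 0 at y ∈ {1}; common: ∅.
  x = 6: f ≡ 0 at y ∈ ∅; g ≡ 0 at y ∈ {3}; common: ∅.
Collecting: common zeros = ∅, so the count is 0.
Comparison with the Bézout bound: 0 ≤ 2 = deg(f)·deg(g), as expected for curves with no common component (the affine F_7-count falls short of the bound because intersections may lie at infinity, over extension fields, or carry multiplicity).


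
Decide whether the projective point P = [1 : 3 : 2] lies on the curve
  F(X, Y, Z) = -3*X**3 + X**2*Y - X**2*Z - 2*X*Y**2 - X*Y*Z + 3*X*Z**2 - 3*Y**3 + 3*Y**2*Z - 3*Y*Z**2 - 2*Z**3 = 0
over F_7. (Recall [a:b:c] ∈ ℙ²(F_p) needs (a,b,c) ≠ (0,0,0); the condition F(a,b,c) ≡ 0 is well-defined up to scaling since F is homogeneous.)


F(1,3,2) ≡ 5 (mod 7); P is NOT on the curve.

Evaluate F(1, 3, 2) term-by-term (mod 7).
  -3*X**3 ↦ -3·1·1·1 = -3
  X**2*Y ↦ 1·1·3·1 = 3
  -X**2*Z ↦ -1·1·1·2 = -2
  -2*X*Y**2 ↦ -2·1·9·1 = -18
  -X*Y*Z ↦ -1·1·3·2 = -6
  3*X*Z**2 ↦ 3·1·1·4 = 12
  -3*Y**3 ↦ -3·1·27·1 = -81
  3*Y**2*Z ↦ 3·1·9·2 = 54
  -3*Y*Z**2 ↦ -3·1·3·4 = -36
  -2*Z**3 ↦ -2·1·1·8 = -16
Sum: F(1, 3, 2) = (-3) + (3) + (-2) + (-18) + (-6) + (12) + (-81) + (54) + (-36) + (-16) = -93.
Reducing mod 7: -93 ≡ 5 (mod 7).
Since F(a, b, c) ≡ 5 ≠ 0 (mod 7), P does NOT lie on the curve.


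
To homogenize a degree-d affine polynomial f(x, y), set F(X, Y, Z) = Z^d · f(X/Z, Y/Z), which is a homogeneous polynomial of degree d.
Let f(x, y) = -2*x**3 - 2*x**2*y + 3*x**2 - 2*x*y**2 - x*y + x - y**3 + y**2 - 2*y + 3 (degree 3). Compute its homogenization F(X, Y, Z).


F(X, Y, Z) = -2*X**3 - 2*X**2*Y + 3*X**2*Z - 2*X*Y**2 - X*Y*Z + X*Z**2 - Y**3 + Y**2*Z - 2*Y*Z**2 + 3*Z**3

deg(f) = 3.
Substitute x = X/Z, y = Y/Z into f, then multiply by Z^3.
  monomial -2·x^3·y^0 ↦ -2·X^3·Y^0·Z^0.
  monomial -2·x^2·y^1 ↦ -2·X^2·Y^1·Z^0.
  monomial 3·x^2·y^0 ↦ 3·X^2·Y^0·Z^1.
  monomial -2·x^1·y^2 ↦ -2·X^1·Y^2·Z^0.
  monomial -1·x^1·y^1 ↦ -1·X^1·Y^1·Z^1.
  monomial 1·x^1·y^0 ↦ 1·X^1·Y^0·Z^2.
  monomial -1·x^0·y^3 ↦ -1·X^0·Y^3·Z^0.
  monomial 1·x^0·y^2 ↦ 1·X^0·Y^2·Z^1.
  monomial -2·x^0·y^1 ↦ -2·X^0·Y^1·Z^2.
  monomial 3·x^0·y^0 ↦ 3·X^0·Y^0·Z^3.
Collecting: F(X, Y, Z) = -2*X**3 - 2*X**2*Y + 3*X**2*Z - 2*X*Y**2 - X*Y*Z + X*Z**2 - Y**3 + Y**2*Z - 2*Y*Z**2 + 3*Z**3.


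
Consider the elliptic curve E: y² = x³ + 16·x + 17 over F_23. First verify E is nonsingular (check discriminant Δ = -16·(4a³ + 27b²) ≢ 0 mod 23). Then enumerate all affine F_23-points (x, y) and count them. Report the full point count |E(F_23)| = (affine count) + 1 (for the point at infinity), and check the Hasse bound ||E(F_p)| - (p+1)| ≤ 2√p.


Affine points = {(3, 0), (7, 9), (7, 14), (8, 6), (8, 17), (9, 4), (9, 19), (10, 2), (10, 21), (11, 11), (11, 12), (14, 8), (14, 15), (17, 2), (17, 21), (19, 2), (19, 21), (21, 0), (22, 0)}; affine count = 19; |E(F_23)| = 20.

Discriminant check: Δ ∝ 4a³ + 27b² = 4·16³ + 27·17² = 4·4096 + 27·289 ≡ 14 (mod 23). Nonzero ⇒ E is nonsingular.
For each x ∈ F_23, compute rhs = x³ + 16·x + 17 mod 23, then count y ∈ F_23 with y² ≡ rhs.
  x = 0: rhs = 17, matching y values: none (0 points).
  x = 1: rhs = 11, matching y values: none (0 points).
  x = 2: rhs = 11, matching y values: none (0 points).
  x = 3: rhs = 0, matching y values: 0 (1 points).
  x = 4: rhs = 7, matching y values: none (0 points).
  x = 5: rhs = 15, matching y values: none (0 points).
  x = 6: rhs = 7, matching y values: none (0 points).
  x = 7: rhs = 12, matching y values: 9, 14 (2 points).
  x = 8: rhs = 13, matching y values: 6, 17 (2 points).
  x = 9: rhs = 16, matching y values: 4, 19 (2 points).
  x = 10: rhs = 4, matching y values: 2, 21 (2 points).
  x = 11: rhs = 6, matching y values: 11, 12 (2 points).
  x = 12: rhs = 5, matching y values: none (0 points).
  x = 13: rhs = 7, matching y values: none (0 points).
  x = 14: rhs = 18, matching y values: 8, 15 (2 points).
  x = 15: rhs = 21, matching y values: none (0 points).
  x = 16: rhs = 22, matching y values: none (0 points).
  x = 17: rhs = 4, matching y values: 2, 21 (2 points).
  x = 18: rhs = 19, matching y values: none (0 points).
  x = 19: rhs = 4, matching y values: 2, 21 (2 points).
  x = 20: rhs = 11, matching y values: none (0 points).
  x = 21: rhs = 0, matching y values: 0 (1 points).
  x = 22: rhs = 0, matching y values: 0 (1 points).
Total affine count: 19.
Full point count |E(F_23)| = 19 + 1 = 20.
Hasse bound: |20 − (23+1)| = |-4| = 4 ≤ 2√23 ≈ 9.5917 ✓.


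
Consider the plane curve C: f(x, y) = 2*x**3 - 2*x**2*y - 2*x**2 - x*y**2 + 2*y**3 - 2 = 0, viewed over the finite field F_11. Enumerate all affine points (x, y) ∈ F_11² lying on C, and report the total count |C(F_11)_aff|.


Affine F_11-points: {(0, 1), (5, 0), (6, 9), (8, 10), (9, 3), (10, 7)}; count = 6.

For each of the 121 pairs (x, y) ∈ F_11², evaluate f(x, y) mod 11. Record the zeros.
  x = 0: [0↦9, 1↦0, 2↦3, 3↦8, 4↦5, 5↦6, 6↦1, 7↦2, 8↦10, 9↦4, 10↦7]  zeros at y ∈ {1}
  x = 1: [0↦9, 1↦8, 2↦6, 3↦4, 4↦3, 5↦4, 6↦8, 7↦5, 8↦7, 9↦4, 10↦8]  zeros at y ∈ ∅
  x = 2: [0↦6, 1↦9, 2↦9, 3↦7, 4↦4, 5↦1, 6↦10, 7↦10, 8↦2, 9↦9, 10↦10]  zeros at y ∈ ∅
  x = 3: [0↦1, 1↦4, 2↦2, 3↦7, 4↦9, 5↦9, 6↦8, 7↦7, 8↦7, 9↦9, 10↦3]  zeros at y ∈ ∅
  x = 4: [0↦6, 1↦5, 2↦8, 3↦5, 4↦8, 5↦7, 6↦3, 7↦8, 8↦1, 9↦5, 10↦10]  zeros at y ∈ ∅
  x = 5: [0↦0, 1↦2, 2↦6, 3↦2, 4↦2, 5↦7, 6↦7, 7↦3, 8↦7, 9↦9, 10↦10]  zeros at y ∈ {0}
  x = 6: [0↦6, 1↦7, 2↦8, 3↦10, 4↦3, 5↦10, 6↦10, 7↦4, 8↦4, 9↦0, 10↦4]  zeros at y ∈ {9}
  x = 7: [0↦3, 1↦10, 2↦4, 3↦8, 4↦1, 5↦6, 6↦2, 7↦1, 8↦4, 9↦1, 10↦4]  zeros at y ∈ ∅
  x = 8: [0↦3, 1↦1, 2↦6, 3↦8, 4↦8, 5↦7, 6↦6, 7↦6, 8↦8, 9↦2, 10↦0]  zeros at y ∈ {10}
  x = 9: [0↦7, 1↦3, 2↦4, 3↦0, 4↦3, 5↦3, 6↦1, 7↦9, 8↦6, 9↦4, 10↦4]  zeros at y ∈ {3}
  x = 10: [0↦5, 1↦6, 2↦10, 3↦7, 4↦9, 5↦6, 6↦10, 7↦0, 8↦10, 9↦8, 10↦6]  zeros at y ∈ {7}
Collecting zeros: affine points = {(0, 1), (5, 0), (6, 9), (8, 10), (9, 3), (10, 7)}.
Total count |C(F_11)_aff| = 6.


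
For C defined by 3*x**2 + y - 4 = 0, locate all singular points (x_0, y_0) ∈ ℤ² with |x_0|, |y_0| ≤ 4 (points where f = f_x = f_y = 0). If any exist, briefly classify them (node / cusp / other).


No singular points in the scanned grid; C is smooth there.

Compute partial derivatives:
  f_x = 6*x.
  f_y = 1.
f_y = 1 is a nonzero constant, so f_y never vanishes: no point (x, y) can satisfy f = f_x = f_y = 0. In particular no (x, y) ∈ {−4, ..., 4}² is singular; the curve is smooth.


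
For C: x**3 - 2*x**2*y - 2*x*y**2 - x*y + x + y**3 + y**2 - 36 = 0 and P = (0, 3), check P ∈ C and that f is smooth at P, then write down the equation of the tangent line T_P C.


Tangent line at P: -20*x + 33*y - 99 = 0.

Step 1: f(0, 3) = 0, so P lies on C.
Step 2: partial derivatives
  f_x(x, y) = 3*x**2 - 4*x*y - 2*y**2 - y + 1, f_y(x, y) = -2*x**2 - 4*x*y - x + 3*y**2 + 2*y.
  f_x(P) = -20, f_y(P) = 33 (gradient nonzero, so P is smooth).
Step 3: tangent line at P: -20·(x − 0) + 33·(y − 3) = 0.
Expanding: -20*x + 33*y - 99 = 0.


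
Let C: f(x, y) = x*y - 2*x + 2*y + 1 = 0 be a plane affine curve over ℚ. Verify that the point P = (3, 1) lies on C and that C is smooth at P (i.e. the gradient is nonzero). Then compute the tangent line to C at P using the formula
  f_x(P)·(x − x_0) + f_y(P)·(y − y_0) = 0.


Tangent line at P: -x + 5*y - 2 = 0.

Step 1: f(3, 1) = 0, so P lies on C.
Step 2: partial derivatives
  f_x(x, y) = y - 2, f_y(x, y) = x + 2.
  f_x(P) = -1, f_y(P) = 5 (gradient nonzero, so P is smooth).
Step 3: tangent line at P: -1·(x − 3) + 5·(y − 1) = 0.
Expanding: -x + 5*y - 2 = 0.


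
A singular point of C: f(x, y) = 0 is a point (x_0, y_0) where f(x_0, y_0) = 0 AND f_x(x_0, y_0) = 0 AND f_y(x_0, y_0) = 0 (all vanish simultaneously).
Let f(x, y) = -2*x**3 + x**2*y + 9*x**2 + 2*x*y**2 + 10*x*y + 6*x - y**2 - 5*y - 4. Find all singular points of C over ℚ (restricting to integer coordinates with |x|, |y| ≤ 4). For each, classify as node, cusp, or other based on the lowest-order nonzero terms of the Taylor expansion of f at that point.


Singular points: {(1, -3)}; classification: cusp.

Compute partial derivatives:
  f_x = -6*x**2 + 2*x*y + 18*x + 2*y**2 + 10*y + 6.
  f_y = x**2 + 4*x*y + 10*x - 2*y - 5.
Scan x_0 ∈ {−4, ..., 4}. For each x_0, f_y(x_0, y) is a polynomial in y; find its integer roots y ∈ {−4, ..., 4}, then test f_x and f at those candidates.
  x = -4: f_y(-4, y) = -18*y - 29; no integer root y with |y| ≤ 4.
  x = -3: f_y(-3, y) = -14*y - 26; no integer root y with |y| ≤ 4.
  x = -2: f_y(-2, y) = -10*y - 21; no integer root y with |y| ≤ 4.
  x = -1: f_y(-1, y) = -6*y - 14; no integer root y with |y| ≤ 4.
  x = 0: f_y(0, y) = -2*y - 5; no integer root y with |y| ≤ 4.
  x = 1: f_y(1, y) = 2*y + 6; vanishes at y ∈ {-3}. (1, -3): f_x = 0, f = 0 — SINGULAR.
  x = 2: f_y(2, y) = 6*y + 19; no integer root y with |y| ≤ 4.
  x = 3: f_y(3, y) = 10*y + 34; no integer root y with |y| ≤ 4.
  x = 4: f_y(4, y) = 14*y + 51; no integer root y with |y| ≤ 4.
Only singular point on the grid: (1, -3).
Classify: substitute x = 1 + u, y = -3 + v and expand: f = -2*u**3 + u**2*v + 2*u*v**2 + v**2.
No constant or linear terms (consistent with a singular point). Quadratic part: v**2. Cubic part: -2*u**3 + u**2*v + 2*u*v**2.
The quadratic part v**2 is a perfect square, so there is a single (double) tangent line v = 0, i.e. y = -3. Restricting the cubic part to that line (v = 0) leaves -2*u**3 ≠ 0, so f is not divisible by v and the branch is v² ≈ 2*u**3 to lowest order — this is a cusp.
Classification: cusp.


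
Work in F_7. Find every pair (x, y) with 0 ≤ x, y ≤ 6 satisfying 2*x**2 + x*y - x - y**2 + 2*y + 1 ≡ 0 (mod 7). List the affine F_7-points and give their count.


Affine F_7-points: {(0, 4), (0, 5), (2, 0), (2, 4), (5, 2), (5, 5)}; count = 6.

For each of the 49 pairs (x, y) ∈ F_7², evaluate f(x, y) mod 7. Record the zeros.
  x = 0: [0↦1, 1↦2, 2↦1, 3↦5, 4↦0, 5↦0, 6↦5]  zeros at y ∈ {4, 5}
  x = 1: [0↦2, 1↦4, 2↦4, 3↦2, 4↦5, 5↦6, 6↦5]  zeros at y ∈ ∅
  x = 2: [0↦0, 1↦3, 2↦4, 3↦3, 4↦0, 5↦2, 6↦2]  zeros at y ∈ {0, 4}
  x = 3: [0↦2, 1↦6, 2↦1, 3↦1, 4↦6, 5↦2, 6↦3]  zeros at y ∈ ∅
  x = 4: [0↦1, 1↦6, 2↦2, 3↦3, 4↦2, 5↦6, 6↦1]  zeros at y ∈ ∅
  x = 5: [0↦4, 1↦3, 2↦0, 3↦2, 4↦2, 5↦0, 6↦3]  zeros at y ∈ {2, 5}
  x = 6: [0↦4, 1↦4, 2↦2, 3↦5, 4↦6, 5↦5, 6↦2]  zeros at y ∈ ∅
Collecting zeros: affine points = {(0, 4), (0, 5), (2, 0), (2, 4), (5, 2), (5, 5)}.
Total count |C(F_7)_aff| = 6.


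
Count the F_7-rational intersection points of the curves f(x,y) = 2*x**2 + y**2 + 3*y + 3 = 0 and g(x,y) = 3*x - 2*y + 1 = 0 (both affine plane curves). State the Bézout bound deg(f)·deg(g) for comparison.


Common zeros: ∅; count = 0; Bézout bound = 2.

deg(f) = 2, deg(g) = 1, so Bézout bound = 2.
Scan x ∈ F_7. For each x, list the y ∈ F_7 with f(x, y) ≡ 0 and those with g(x, y) ≡ 0 (mod 7); the common zeros in that column are the intersection.
  x = 0: f ≡ 0 at y ∈ {1, 3}; g ≡ 0 at y ∈ {4}; common: ∅.
  x = 1: f ≡ 0 at y ∈ ∅; g ≡ 0 at y ∈ {2}; common: ∅.
  x = 2: f ≡ 0 at y ∈ {2}; g ≡ 0 at y ∈ {0}; common: ∅.
  x = 3: f ≡ 0 at y ∈ {0, 4}; g ≡ 0 at y ∈ {5}; common: ∅.
  x = 4: f ≡ 0 at y ∈ {0, 4}; g ≡ 0 at y ∈ {3}; common: ∅.
  x = 5: f ≡ 0 at y ∈ {2}; g ≡ 0 at y ∈ {1}; common: ∅.
  x = 6: f ≡ 0 at y ∈ ∅; g ≡ 0 at y ∈ {6}; common: ∅.
Collecting: common zeros = ∅, so the count is 0.
Comparison with the Bézout bound: 0 ≤ 2 = deg(f)·deg(g), as expected for curves with no common component (the affine F_7-count falls short of the bound because intersections may lie at infinity, over extension fields, or carry multiplicity).


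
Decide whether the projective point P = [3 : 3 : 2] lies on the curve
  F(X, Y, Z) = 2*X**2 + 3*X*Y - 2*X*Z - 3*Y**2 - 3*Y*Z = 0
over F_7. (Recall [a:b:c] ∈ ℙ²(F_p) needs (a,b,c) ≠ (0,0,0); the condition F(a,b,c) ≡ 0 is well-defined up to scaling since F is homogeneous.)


F(3,3,2) ≡ 2 (mod 7); P is NOT on the curve.

Evaluate F(3, 3, 2) term-by-term (mod 7).
  2*X**2 ↦ 2·9·1·1 = 18
  3*X*Y ↦ 3·3·3·1 = 27
  -2*X*Z ↦ -2·3·1·2 = -12
  -3*Y**2 ↦ -3·1·9·1 = -27
  -3*Y*Z ↦ -3·1·3·2 = -18
Sum: F(3, 3, 2) = (18) + (27) + (-12) + (-27) + (-18) = -12.
Reducing mod 7: -12 ≡ 2 (mod 7).
Since F(a, b, c) ≡ 2 ≠ 0 (mod 7), P does NOT lie on the curve.


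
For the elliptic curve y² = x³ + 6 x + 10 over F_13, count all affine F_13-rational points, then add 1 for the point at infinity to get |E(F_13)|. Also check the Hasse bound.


Affine points = {(0, 6), (0, 7), (1, 2), (1, 11), (2, 2), (2, 11), (3, 4), (3, 9), (5, 3), (5, 10), (9, 0), (10, 2), (10, 11), (11, 4), (11, 9), (12, 4), (12, 9)}; affine count = 17; |E(F_13)| = 18.

Discriminant check: Δ ∝ 4a³ + 27b² = 4·6³ + 27·10² = 4·216 + 27·100 ≡ 2 (mod 13). Nonzero ⇒ E is nonsingular.
For each x ∈ F_13, compute rhs = x³ + 6·x + 10 mod 13, then count y ∈ F_13 with y² ≡ rhs.
  x = 0: rhs = 10, matching y values: 6, 7 (2 points).
  x = 1: rhs = 4, matching y values: 2, 11 (2 points).
  x = 2: rhs = 4, matching y values: 2, 11 (2 points).
  x = 3: rhs = 3, matching y values: 4, 9 (2 points).
  x = 4: rhs = 7, matching y values: none (0 points).
  x = 5: rhs = 9, matching y values: 3, 10 (2 points).
  x = 6: rhs = 2, matching y values: none (0 points).
  x = 7: rhs = 5, matching y values: none (0 points).
  x = 8: rhs = 11, matching y values: none (0 points).
  x = 9: rhs = 0, matching y values: 0 (1 points).
  x = 10: rhs = 4, matching y values: 2, 11 (2 points).
  x = 11: rhs = 3, matching y values: 4, 9 (2 points).
  x = 12: rhs = 3, matching y values: 4, 9 (2 points).
Total affine count: 17.
Full point count |E(F_13)| = 17 + 1 = 18.
Hasse bound: |18 − (13+1)| = |4| = 4 ≤ 2√13 ≈ 7.2111 ✓.


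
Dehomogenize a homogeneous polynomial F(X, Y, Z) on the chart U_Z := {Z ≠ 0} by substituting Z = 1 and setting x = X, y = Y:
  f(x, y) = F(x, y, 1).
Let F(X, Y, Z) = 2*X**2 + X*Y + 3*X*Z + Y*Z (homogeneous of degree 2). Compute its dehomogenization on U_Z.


f(x, y) = 2*x**2 + x*y + 3*x + y

On U_Z we set Z = 1. Each monomial c·X^i·Y^j·Z^k in F becomes c·x^i·y^j·1^k = c·x^i·y^j.
Substituting Z = 1: F(X, Y, 1) = 2*x**2 + x*y + 3*x + y.
Note: deg(f) ≤ deg(F) = 2; strict inequality happens when F is divisible by Z (lost terms).


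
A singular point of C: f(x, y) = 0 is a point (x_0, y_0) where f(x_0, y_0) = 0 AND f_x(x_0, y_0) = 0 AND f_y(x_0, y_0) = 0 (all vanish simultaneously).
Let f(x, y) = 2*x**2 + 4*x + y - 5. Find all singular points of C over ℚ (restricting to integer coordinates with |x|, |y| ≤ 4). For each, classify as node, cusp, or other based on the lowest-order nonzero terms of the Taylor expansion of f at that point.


No singular points in the scanned grid; C is smooth there.

Compute partial derivatives:
  f_x = 4*x + 4.
  f_y = 1.
f_y = 1 is a nonzero constant, so f_y never vanishes: no point (x, y) can satisfy f = f_x = f_y = 0. In particular no (x, y) ∈ {−4, ..., 4}² is singular; the curve is smooth.


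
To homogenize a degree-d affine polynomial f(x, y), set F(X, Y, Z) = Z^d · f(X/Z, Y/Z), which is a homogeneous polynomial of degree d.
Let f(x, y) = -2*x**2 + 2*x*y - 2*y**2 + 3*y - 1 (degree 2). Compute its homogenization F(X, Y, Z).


F(X, Y, Z) = -2*X**2 + 2*X*Y - 2*Y**2 + 3*Y*Z - Z**2

deg(f) = 2.
Substitute x = X/Z, y = Y/Z into f, then multiply by Z^2.
  monomial -2·x^2·y^0 ↦ -2·X^2·Y^0·Z^0.
  monomial 2·x^1·y^1 ↦ 2·X^1·Y^1·Z^0.
  monomial -2·x^0·y^2 ↦ -2·X^0·Y^2·Z^0.
  monomial 3·x^0·y^1 ↦ 3·X^0·Y^1·Z^1.
  monomial -1·x^0·y^0 ↦ -1·X^0·Y^0·Z^2.
Collecting: F(X, Y, Z) = -2*X**2 + 2*X*Y - 2*Y**2 + 3*Y*Z - Z**2.


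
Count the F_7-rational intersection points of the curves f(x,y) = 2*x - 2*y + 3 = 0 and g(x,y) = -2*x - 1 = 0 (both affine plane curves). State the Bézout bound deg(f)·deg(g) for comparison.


Common zeros: {(3, 1)}; count = 1; Bézout bound = 1.

deg(f) = 1, deg(g) = 1, so Bézout bound = 1.
Scan x ∈ F_7. For each x, list the y ∈ F_7 with f(x, y) ≡ 0 and those with g(x, y) ≡ 0 (mod 7); the common zeros in that column are the intersection.
  x = 0: f ≡ 0 at y ∈ {5}; g ≡ 0 at y ∈ ∅; common: ∅.
  x = 1: f ≡ 0 at y ∈ {6}; g ≡ 0 at y ∈ ∅; common: ∅.
  x = 2: f ≡ 0 at y ∈ {0}; g ≡ 0 at y ∈ ∅; common: ∅.
  x = 3: f ≡ 0 at y ∈ {1}; g ≡ 0 at y ∈ {0, 1, 2, 3, 4, 5, 6}; common: {1}.
  x = 4: f ≡ 0 at y ∈ {2}; g ≡ 0 at y ∈ ∅; common: ∅.
  x = 5: f ≡ 0 at y ∈ {3}; g ≡ 0 at y ∈ ∅; common: ∅.
  x = 6: f ≡ 0 at y ∈ {4}; g ≡ 0 at y ∈ ∅; common: ∅.
Collecting: common zeros = {(3, 1)}, so the count is 1.
Comparison with the Bézout bound: 1 ≤ 1 = deg(f)·deg(g), as expected for curves with no common component (the bound is attained).


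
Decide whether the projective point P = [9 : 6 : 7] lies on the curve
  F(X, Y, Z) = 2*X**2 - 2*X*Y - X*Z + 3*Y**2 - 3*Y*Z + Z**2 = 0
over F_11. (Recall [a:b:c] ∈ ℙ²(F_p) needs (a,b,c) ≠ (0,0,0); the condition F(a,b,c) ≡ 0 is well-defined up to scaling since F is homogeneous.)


F(9,6,7) ≡ 0 (mod 11); P is on the curve.

Evaluate F(9, 6, 7) term-by-term (mod 11).
  2*X**2 ↦ 2·81·1·1 = 162
  -2*X*Y ↦ -2·9·6·1 = -108
  -X*Z ↦ -1·9·1·7 = -63
  3*Y**2 ↦ 3·1·36·1 = 108
  -3*Y*Z ↦ -3·1·6·7 = -126
  Z**2 ↦ 1·1·1·49 = 49
Sum: F(9, 6, 7) = (162) + (-108) + (-63) + (108) + (-126) + (49) = 22.
Reducing mod 11: 22 ≡ 0 (mod 11).
Since F(a, b, c) ≡ 0 (mod 11), P lies on the curve.


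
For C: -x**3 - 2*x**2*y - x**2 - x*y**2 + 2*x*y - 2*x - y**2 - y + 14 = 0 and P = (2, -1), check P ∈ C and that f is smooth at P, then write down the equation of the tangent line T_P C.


Tangent line at P: -13*x + y + 27 = 0.

Step 1: f(2, -1) = 0, so P lies on C.
Step 2: partial derivatives
  f_x(x, y) = -3*x**2 - 4*x*y - 2*x - y**2 + 2*y - 2, f_y(x, y) = -2*x**2 - 2*x*y + 2*x - 2*y - 1.
  f_x(P) = -13, f_y(P) = 1 (gradient nonzero, so P is smooth).
Step 3: tangent line at P: -13·(x − 2) + 1·(y − -1) = 0.
Expanding: -13*x + y + 27 = 0.
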